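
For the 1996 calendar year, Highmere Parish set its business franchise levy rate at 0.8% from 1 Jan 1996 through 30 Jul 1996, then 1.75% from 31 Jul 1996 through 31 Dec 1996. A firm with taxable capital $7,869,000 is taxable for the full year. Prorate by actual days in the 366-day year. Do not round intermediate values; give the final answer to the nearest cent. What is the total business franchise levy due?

1 Jan – 30 Jul 1996: 212 days at 0.8% → $7,869,000 × 0.8% × 212/366 = $36,464.0000
31 Jul – 31 Dec 1996: 154 days at 1.75% → $7,869,000 × 1.75% × 154/366 = $57,942.5000
Total = $94,406.5000

$94,406.50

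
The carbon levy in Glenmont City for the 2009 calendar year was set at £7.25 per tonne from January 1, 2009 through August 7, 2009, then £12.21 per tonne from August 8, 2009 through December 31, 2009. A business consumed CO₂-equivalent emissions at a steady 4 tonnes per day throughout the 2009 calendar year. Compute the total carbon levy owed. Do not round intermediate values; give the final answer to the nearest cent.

January 1 – August 7, 2009: 219 days × 4 tonnes/day = 876 tonnes at £7.25/tonne → £6351.00
August 8 – December 31, 2009: 146 days × 4 tonnes/day = 584 tonnes at £12.21/tonne → £7130.64

£13481.64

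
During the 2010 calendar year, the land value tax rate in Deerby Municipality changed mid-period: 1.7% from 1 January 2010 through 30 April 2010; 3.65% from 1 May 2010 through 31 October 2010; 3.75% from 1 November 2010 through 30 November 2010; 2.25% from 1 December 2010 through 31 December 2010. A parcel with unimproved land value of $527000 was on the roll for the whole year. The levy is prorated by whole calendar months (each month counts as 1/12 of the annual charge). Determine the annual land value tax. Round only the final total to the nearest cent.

$15239.08

1 January – 30 April 2010: 4 months at 1.7% → $527000 × 1.7% × 4/12 = $2986.3333
1 May – 31 October 2010: 6 months at 3.65% → $527000 × 3.65% × 6/12 = $9617.7500
1 November – 30 November 2010: 1 month at 3.75% → $527000 × 3.75% × 1/12 = $1646.8750
1 December – 31 December 2010: 1 month at 2.25% → $527000 × 2.25% × 1/12 = $988.1250
Total = $15239.0833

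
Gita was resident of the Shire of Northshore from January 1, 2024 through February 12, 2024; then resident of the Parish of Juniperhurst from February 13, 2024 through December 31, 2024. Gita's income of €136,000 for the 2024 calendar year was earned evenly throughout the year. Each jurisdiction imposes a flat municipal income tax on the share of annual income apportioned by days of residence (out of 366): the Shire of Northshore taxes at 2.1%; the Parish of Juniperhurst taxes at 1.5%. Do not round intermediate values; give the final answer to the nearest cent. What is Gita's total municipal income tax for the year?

The Shire of Northshore, January 1 – February 12, 2024: 43 days → €136,000 × 2.1% × 43/366 = €335.5410
The Parish of Juniperhurst, February 13 – December 31, 2024: 323 days → €136,000 × 1.5% × 323/366 = €1,800.3279
Total = €2,135.8689

€2,135.87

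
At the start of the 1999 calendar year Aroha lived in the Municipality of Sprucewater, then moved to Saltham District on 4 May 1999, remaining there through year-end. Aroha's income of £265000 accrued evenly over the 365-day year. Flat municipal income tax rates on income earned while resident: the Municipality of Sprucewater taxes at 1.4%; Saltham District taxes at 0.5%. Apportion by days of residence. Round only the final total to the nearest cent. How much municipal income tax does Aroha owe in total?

The Municipality of Sprucewater, 1 Jan – 3 May 1999: 123 days → £265000 × 1.4% × 123/365 = £1250.2192
Saltham District, 4 May – 31 Dec 1999: 242 days → £265000 × 0.5% × 242/365 = £878.4932
Total = £2128.7123

£2128.71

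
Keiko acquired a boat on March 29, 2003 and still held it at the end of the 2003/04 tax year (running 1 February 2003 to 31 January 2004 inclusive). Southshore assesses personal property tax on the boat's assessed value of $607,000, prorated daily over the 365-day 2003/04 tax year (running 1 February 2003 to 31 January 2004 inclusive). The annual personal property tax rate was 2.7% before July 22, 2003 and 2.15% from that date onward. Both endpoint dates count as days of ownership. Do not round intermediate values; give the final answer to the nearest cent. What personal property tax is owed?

March 29 – July 21, 2003: 115 days at 2.7% → $607,000 × 2.7% × 115/365 = $5,163.6575
July 22, 2003 – January 31, 2004: 194 days at 2.15% → $607,000 × 2.15% × 194/365 = $6,936.4301
Total = $12,100.0877

$12,100.09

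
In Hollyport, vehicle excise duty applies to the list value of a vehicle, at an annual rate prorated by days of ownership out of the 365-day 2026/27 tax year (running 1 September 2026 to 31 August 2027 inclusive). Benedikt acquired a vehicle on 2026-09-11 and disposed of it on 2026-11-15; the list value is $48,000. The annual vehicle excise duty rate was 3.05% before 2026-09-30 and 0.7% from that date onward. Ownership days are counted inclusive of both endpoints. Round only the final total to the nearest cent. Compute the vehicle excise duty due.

$119.47

2026-09-11 to 2026-09-29: 19 days at 3.05% → $48,000 × 3.05% × 19/365 = $76.2082
2026-09-30 to 2026-11-15: 47 days at 0.7% → $48,000 × 0.7% × 47/365 = $43.2658
Total = $119.4740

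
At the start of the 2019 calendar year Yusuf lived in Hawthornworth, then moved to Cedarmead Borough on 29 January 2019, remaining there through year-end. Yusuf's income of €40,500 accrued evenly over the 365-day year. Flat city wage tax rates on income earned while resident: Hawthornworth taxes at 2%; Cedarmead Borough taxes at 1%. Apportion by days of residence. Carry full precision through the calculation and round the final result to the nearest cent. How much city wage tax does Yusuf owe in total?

Hawthornworth, 1 January – 28 January 2019: 28 days → €40,500 × 2% × 28/365 = €62.1370
Cedarmead Borough, 29 January – 31 December 2019: 337 days → €40,500 × 1% × 337/365 = €373.9315
Total = €436.0685

€436.07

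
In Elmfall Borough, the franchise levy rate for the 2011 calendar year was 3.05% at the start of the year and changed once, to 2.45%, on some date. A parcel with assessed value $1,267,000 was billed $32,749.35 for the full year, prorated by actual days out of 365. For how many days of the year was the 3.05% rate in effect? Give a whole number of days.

82 days

Let d = days at the first rate; then 365 − d days at the second rate.
$1,267,000 × [3.05%·d + 2.45%·(365−d)] / 365 = $32,749.35
Solving gives d = 82, so the new rate took effect on March 24, 2011.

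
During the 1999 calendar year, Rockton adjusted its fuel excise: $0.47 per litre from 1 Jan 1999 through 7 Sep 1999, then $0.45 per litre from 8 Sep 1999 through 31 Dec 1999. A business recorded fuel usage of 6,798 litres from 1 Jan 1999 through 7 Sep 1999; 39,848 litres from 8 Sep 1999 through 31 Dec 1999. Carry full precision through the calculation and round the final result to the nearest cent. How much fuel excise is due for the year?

$21,126.66

1 Jan – 7 Sep 1999: 6,798 litres at $0.47/litre → $3,195.06
8 Sep – 31 Dec 1999: 39,848 litres at $0.45/litre → $17,931.60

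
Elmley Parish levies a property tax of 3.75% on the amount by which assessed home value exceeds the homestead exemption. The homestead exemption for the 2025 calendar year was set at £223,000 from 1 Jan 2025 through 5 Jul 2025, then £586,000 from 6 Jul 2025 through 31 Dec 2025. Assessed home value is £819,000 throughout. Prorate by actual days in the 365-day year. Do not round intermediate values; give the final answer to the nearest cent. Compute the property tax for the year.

£15,674.28

1 Jan – 5 Jul 2025: 186 days, exemption £223,000 → (£819,000 − £223,000) × 3.75% × 186/365 = £11,389.3151
6 Jul – 31 Dec 2025: 179 days, exemption £586,000 → (£819,000 − £586,000) × 3.75% × 179/365 = £4,284.9658
Total = £15,674.2808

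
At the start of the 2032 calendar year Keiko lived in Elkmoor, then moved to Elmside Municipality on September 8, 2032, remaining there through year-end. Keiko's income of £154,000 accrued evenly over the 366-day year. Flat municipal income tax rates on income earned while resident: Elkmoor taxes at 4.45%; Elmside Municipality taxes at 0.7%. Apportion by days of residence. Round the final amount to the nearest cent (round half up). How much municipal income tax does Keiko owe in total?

£5,038.45

Elkmoor, January 1 – September 7, 2032: 251 days → £154,000 × 4.45% × 251/366 = £4,699.7350
Elmside Municipality, September 8 – December 31, 2032: 115 days → £154,000 × 0.7% × 115/366 = £338.7158
Total = £5,038.4508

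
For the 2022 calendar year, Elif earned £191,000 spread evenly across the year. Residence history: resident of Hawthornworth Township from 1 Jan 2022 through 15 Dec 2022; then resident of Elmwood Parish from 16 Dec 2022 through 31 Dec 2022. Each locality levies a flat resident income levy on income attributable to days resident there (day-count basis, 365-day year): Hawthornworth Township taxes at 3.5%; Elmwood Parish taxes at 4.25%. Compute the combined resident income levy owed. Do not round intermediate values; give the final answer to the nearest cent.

Hawthornworth Township, 1 Jan – 15 Dec 2022: 349 days → £191,000 × 3.5% × 349/365 = £6,391.9589
Elmwood Parish, 16 Dec – 31 Dec 2022: 16 days → £191,000 × 4.25% × 16/365 = £355.8356
Total = £6,747.7945

£6,747.79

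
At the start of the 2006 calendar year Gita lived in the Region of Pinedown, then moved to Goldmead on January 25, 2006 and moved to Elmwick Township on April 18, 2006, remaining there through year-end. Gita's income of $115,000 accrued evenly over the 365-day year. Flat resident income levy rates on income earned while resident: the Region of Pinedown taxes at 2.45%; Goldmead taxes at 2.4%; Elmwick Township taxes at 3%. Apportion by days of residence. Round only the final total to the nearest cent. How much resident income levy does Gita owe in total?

$3,251.51

The Region of Pinedown, January 1 – January 24, 2006: 24 days → $115,000 × 2.45% × 24/365 = $185.2603
Goldmead, January 25 – April 17, 2006: 83 days → $115,000 × 2.4% × 83/365 = $627.6164
Elmwick Township, April 18 – December 31, 2006: 258 days → $115,000 × 3% × 258/365 = $2,438.6301
Total = $3,251.5068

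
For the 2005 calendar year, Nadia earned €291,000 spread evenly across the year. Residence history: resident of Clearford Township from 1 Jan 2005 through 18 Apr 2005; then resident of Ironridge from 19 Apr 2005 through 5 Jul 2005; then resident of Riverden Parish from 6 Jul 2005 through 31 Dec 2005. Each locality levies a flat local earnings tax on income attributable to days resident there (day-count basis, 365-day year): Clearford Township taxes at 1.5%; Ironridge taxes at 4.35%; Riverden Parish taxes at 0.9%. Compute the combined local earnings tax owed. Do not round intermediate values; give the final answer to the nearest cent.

Clearford Township, 1 Jan – 18 Apr 2005: 108 days → €291,000 × 1.5% × 108/365 = €1,291.5616
Ironridge, 19 Apr – 5 Jul 2005: 78 days → €291,000 × 4.35% × 78/365 = €2,705.1041
Riverden Parish, 6 Jul – 31 Dec 2005: 179 days → €291,000 × 0.9% × 179/365 = €1,284.3863
Total = €5,281.0521

€5,281.05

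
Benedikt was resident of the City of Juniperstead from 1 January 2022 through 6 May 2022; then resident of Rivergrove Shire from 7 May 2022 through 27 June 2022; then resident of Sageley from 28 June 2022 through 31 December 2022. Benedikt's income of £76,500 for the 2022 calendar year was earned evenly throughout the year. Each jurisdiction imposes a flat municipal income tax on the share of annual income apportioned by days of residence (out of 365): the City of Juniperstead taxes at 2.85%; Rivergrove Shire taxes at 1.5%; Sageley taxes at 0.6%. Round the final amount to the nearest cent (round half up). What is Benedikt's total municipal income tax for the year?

The City of Juniperstead, 1 January – 6 May 2022: 126 days → £76,500 × 2.85% × 126/365 = £752.6342
Rivergrove Shire, 7 May – 27 June 2022: 52 days → £76,500 × 1.5% × 52/365 = £163.4795
Sageley, 28 June – 31 December 2022: 187 days → £76,500 × 0.6% × 187/365 = £235.1589
Total = £1,151.2726

£1,151.27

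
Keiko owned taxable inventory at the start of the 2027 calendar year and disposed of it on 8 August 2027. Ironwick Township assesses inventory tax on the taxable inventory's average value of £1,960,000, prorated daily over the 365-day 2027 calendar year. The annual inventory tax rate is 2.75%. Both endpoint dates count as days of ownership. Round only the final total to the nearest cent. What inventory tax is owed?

£32,487.67

Days held (1 January – 8 August 2027): 220 out of 365
Tax = £1,960,000 × 2.75% × 220/365 = £32,487.6712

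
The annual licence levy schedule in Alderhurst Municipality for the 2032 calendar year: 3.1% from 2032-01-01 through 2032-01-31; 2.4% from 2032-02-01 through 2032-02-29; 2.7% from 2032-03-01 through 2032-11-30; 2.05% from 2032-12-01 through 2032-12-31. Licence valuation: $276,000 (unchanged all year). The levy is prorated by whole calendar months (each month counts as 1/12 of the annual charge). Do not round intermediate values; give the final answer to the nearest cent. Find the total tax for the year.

$7,325.50

2032-01-01 to 2032-01-31: 1 month at 3.1% → $276,000 × 3.1% × 1/12 = $713.0000
2032-02-01 to 2032-02-29: 1 month at 2.4% → $276,000 × 2.4% × 1/12 = $552.0000
2032-03-01 to 2032-11-30: 9 months at 2.7% → $276,000 × 2.7% × 9/12 = $5,589.0000
2032-12-01 to 2032-12-31: 1 month at 2.05% → $276,000 × 2.05% × 1/12 = $471.5000
Total = $7,325.5000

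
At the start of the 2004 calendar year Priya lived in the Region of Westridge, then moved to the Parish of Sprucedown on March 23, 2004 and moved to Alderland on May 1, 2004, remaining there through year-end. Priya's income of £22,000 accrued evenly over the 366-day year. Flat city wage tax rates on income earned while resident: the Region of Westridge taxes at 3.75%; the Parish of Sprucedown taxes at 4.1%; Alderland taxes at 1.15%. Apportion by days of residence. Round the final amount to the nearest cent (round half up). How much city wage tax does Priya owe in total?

The Region of Westridge, January 1 – March 22, 2004: 82 days → £22,000 × 3.75% × 82/366 = £184.8361
The Parish of Sprucedown, March 23 – April 30, 2004: 39 days → £22,000 × 4.1% × 39/366 = £96.1148
Alderland, May 1 – December 31, 2004: 245 days → £22,000 × 1.15% × 245/366 = £169.3579
Total = £450.3087

£450.31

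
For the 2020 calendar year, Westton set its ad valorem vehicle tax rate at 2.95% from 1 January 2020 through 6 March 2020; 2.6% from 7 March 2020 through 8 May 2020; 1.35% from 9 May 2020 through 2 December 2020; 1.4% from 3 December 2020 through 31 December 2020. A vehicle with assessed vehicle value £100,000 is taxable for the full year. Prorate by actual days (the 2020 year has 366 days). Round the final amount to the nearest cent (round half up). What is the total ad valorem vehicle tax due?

£1,857.65

1 January – 6 March 2020: 66 days at 2.95% → £100,000 × 2.95% × 66/366 = £531.9672
7 March – 8 May 2020: 63 days at 2.6% → £100,000 × 2.6% × 63/366 = £447.5410
9 May – 2 December 2020: 208 days at 1.35% → £100,000 × 1.35% × 208/366 = £767.2131
3 December – 31 December 2020: 29 days at 1.4% → £100,000 × 1.4% × 29/366 = £110.9290
Total = £1,857.6503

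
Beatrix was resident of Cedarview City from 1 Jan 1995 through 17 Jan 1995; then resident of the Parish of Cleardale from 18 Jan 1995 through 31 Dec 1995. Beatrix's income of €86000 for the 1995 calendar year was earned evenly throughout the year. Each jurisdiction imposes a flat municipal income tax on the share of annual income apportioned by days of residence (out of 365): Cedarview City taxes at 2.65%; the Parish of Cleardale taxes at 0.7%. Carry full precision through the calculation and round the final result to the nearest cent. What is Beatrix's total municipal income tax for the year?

Cedarview City, 1 Jan – 17 Jan 1995: 17 days → €86000 × 2.65% × 17/365 = €106.1452
The Parish of Cleardale, 18 Jan – 31 Dec 1995: 348 days → €86000 × 0.7% × 348/365 = €573.9616
Total = €680.1068

€680.11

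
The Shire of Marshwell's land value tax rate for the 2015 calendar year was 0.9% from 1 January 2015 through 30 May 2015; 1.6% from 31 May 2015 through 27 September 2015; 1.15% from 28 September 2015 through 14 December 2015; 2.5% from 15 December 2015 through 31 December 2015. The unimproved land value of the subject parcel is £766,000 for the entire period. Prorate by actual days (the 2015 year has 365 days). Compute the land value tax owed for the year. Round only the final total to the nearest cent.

1 January – 30 May 2015: 150 days at 0.9% → £766,000 × 0.9% × 150/365 = £2,833.1507
31 May – 27 September 2015: 120 days at 1.6% → £766,000 × 1.6% × 120/365 = £4,029.3699
28 September – 14 December 2015: 78 days at 1.15% → £766,000 × 1.15% × 78/365 = £1,882.4712
15 December – 31 December 2015: 17 days at 2.5% → £766,000 × 2.5% × 17/365 = £891.9178
Total = £9,636.9096

£9,636.91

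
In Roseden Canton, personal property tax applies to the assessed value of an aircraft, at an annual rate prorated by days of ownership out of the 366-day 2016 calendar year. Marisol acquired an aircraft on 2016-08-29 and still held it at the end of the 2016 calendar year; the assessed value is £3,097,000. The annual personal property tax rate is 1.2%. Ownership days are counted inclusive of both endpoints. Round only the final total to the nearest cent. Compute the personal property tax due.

£12,692.62

Days held (2016-08-29 to 2016-12-31): 125 out of 366
Tax = £3,097,000 × 1.2% × 125/366 = £12,692.6230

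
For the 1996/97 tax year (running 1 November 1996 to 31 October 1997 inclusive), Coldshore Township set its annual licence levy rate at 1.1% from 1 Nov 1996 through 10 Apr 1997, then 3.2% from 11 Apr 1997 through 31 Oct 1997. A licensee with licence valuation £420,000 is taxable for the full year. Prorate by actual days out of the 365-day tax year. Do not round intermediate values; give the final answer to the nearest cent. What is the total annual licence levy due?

1 Nov 1996 – 10 Apr 1997: 161 days at 1.1% → £420,000 × 1.1% × 161/365 = £2,037.8630
11 Apr – 31 Oct 1997: 204 days at 3.2% → £420,000 × 3.2% × 204/365 = £7,511.6712
Total = £9,549.5342

£9,549.53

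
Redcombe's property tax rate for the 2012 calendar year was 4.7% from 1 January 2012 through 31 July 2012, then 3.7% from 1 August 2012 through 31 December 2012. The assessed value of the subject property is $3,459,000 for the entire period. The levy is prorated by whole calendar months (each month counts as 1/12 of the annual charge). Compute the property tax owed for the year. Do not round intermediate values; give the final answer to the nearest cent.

1 January – 31 July 2012: 7 months at 4.7% → $3,459,000 × 4.7% × 7/12 = $94,834.2500
1 August – 31 December 2012: 5 months at 3.7% → $3,459,000 × 3.7% × 5/12 = $53,326.2500
Total = $148,160.5000

$148,160.50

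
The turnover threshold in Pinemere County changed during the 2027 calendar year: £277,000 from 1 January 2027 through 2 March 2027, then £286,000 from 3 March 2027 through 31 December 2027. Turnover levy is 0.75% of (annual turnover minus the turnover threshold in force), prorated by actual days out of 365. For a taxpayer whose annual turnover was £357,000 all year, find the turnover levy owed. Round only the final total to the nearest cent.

£543.78

1 January – 2 March 2027: 61 days, exemption £277,000 → (£357,000 − £277,000) × 0.75% × 61/365 = £100.2740
3 March – 31 December 2027: 304 days, exemption £286,000 → (£357,000 − £286,000) × 0.75% × 304/365 = £443.5068
Total = £543.7808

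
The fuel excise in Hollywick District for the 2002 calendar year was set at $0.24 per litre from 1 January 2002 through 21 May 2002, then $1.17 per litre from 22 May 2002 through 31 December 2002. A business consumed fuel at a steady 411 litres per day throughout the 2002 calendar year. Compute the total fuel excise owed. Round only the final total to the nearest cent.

1 January – 21 May 2002: 141 days × 411 litres/day = 57,951 litres at $0.24/litre → $13,908.24
22 May – 31 December 2002: 224 days × 411 litres/day = 92,064 litres at $1.17/litre → $107,714.88

$121,623.12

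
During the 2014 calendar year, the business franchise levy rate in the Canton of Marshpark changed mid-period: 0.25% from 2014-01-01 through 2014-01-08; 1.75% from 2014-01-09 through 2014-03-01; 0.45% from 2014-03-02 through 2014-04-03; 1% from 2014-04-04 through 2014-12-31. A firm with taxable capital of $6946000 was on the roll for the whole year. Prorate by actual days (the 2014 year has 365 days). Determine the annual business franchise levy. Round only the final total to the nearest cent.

$72285.98

2014-01-01 to 2014-01-08: 8 days at 0.25% → $6946000 × 0.25% × 8/365 = $380.6027
2014-01-09 to 2014-03-01: 52 days at 1.75% → $6946000 × 1.75% × 52/365 = $17317.4247
2014-03-02 to 2014-04-03: 33 days at 0.45% → $6946000 × 0.45% × 33/365 = $2825.9753
2014-04-04 to 2014-12-31: 272 days at 1% → $6946000 × 1% × 272/365 = $51761.9726
Total = $72285.9753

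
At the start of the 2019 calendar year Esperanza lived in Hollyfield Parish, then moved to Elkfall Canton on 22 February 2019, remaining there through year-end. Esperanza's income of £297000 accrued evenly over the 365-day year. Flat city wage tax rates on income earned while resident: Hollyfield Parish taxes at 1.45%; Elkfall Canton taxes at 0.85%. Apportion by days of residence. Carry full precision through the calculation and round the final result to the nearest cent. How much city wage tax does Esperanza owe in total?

Hollyfield Parish, 1 January – 21 February 2019: 52 days → £297000 × 1.45% × 52/365 = £613.5288
Elkfall Canton, 22 February – 31 December 2019: 313 days → £297000 × 0.85% × 313/365 = £2164.8452
Total = £2778.3740

£2778.37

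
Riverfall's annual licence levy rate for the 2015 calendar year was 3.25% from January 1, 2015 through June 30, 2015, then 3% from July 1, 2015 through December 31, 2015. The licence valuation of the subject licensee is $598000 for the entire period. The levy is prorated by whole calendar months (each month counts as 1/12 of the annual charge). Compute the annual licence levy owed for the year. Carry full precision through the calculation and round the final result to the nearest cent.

January 1 – June 30, 2015: 6 months at 3.25% → $598000 × 3.25% × 6/12 = $9717.5000
July 1 – December 31, 2015: 6 months at 3% → $598000 × 3% × 6/12 = $8970.0000
Total = $18687.5000

$18687.50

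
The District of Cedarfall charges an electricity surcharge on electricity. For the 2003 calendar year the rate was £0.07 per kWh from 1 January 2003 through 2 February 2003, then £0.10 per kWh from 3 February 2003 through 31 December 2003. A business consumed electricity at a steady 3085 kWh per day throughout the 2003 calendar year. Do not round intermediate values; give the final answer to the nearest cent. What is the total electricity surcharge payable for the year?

£109,548.35

1 January – 2 February 2003: 33 days × 3085 kWh/day = 101,805 kWh at £0.07/kWh → £7,126.35
3 February – 31 December 2003: 332 days × 3085 kWh/day = 1,024,220 kWh at £0.10/kWh → £102,422.00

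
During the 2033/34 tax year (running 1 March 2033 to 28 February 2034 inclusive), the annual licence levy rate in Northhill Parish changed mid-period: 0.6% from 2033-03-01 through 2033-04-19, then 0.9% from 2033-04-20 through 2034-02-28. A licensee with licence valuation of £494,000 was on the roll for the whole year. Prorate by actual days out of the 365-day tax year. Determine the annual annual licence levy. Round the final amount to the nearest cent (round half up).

£4,242.99

2033-03-01 to 2033-04-19: 50 days at 0.6% → £494,000 × 0.6% × 50/365 = £406.0274
2033-04-20 to 2034-02-28: 315 days at 0.9% → £494,000 × 0.9% × 315/365 = £3,836.9589
Total = £4,242.9863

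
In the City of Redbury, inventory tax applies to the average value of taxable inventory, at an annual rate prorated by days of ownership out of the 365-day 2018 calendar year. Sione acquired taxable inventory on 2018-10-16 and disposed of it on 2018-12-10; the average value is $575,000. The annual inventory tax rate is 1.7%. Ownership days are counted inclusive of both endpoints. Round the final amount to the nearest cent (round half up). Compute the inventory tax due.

Days held (2018-10-16 to 2018-12-10): 56 out of 365
Tax = $575,000 × 1.7% × 56/365 = $1,499.7260

$1,499.73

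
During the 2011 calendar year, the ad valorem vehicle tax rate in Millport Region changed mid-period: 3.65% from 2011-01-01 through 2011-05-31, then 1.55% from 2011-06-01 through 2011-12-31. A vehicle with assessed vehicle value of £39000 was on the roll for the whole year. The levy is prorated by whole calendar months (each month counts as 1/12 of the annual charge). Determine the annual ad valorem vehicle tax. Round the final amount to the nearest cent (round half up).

£945.75

2011-01-01 to 2011-05-31: 5 months at 3.65% → £39000 × 3.65% × 5/12 = £593.1250
2011-06-01 to 2011-12-31: 7 months at 1.55% → £39000 × 1.55% × 7/12 = £352.6250
Total = £945.7500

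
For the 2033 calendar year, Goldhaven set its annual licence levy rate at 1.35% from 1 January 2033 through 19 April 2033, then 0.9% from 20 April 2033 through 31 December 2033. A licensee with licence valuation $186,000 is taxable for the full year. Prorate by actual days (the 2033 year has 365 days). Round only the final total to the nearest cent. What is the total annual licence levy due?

$1,923.95

1 January – 19 April 2033: 109 days at 1.35% → $186,000 × 1.35% × 109/365 = $749.8603
20 April – 31 December 2033: 256 days at 0.9% → $186,000 × 0.9% × 256/365 = $1,174.0932
Total = $1,923.9534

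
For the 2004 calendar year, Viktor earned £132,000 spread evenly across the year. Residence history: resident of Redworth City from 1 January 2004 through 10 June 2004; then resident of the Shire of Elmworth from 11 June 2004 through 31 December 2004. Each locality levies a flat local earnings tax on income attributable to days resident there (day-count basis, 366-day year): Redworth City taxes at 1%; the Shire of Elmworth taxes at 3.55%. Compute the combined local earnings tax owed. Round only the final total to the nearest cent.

£3,196.13

Redworth City, 1 January – 10 June 2004: 162 days → £132,000 × 1% × 162/366 = £584.2623
The Shire of Elmworth, 11 June – 31 December 2004: 204 days → £132,000 × 3.55% × 204/366 = £2,611.8689
Total = £3,196.1311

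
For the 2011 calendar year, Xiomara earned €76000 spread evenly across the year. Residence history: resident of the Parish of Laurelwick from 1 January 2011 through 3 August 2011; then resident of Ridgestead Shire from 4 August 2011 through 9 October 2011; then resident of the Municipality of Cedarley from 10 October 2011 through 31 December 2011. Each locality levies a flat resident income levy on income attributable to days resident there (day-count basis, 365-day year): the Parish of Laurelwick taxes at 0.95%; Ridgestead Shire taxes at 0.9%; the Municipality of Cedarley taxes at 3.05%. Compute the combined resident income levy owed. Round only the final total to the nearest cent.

€1077.95

The Parish of Laurelwick, 1 January – 3 August 2011: 215 days → €76000 × 0.95% × 215/365 = €425.2877
Ridgestead Shire, 4 August – 9 October 2011: 67 days → €76000 × 0.9% × 67/365 = €125.5562
The Municipality of Cedarley, 10 October – 31 December 2011: 83 days → €76000 × 3.05% × 83/365 = €527.1068
Total = €1077.9507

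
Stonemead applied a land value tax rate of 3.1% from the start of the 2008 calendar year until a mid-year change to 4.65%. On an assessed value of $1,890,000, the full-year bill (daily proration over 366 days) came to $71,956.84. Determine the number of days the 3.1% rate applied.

Let d = days at the first rate; then 366 − d days at the second rate.
$1,890,000 × [3.1%·d + 4.65%·(366−d)] / 366 = $71,956.84
Solving gives d = 199, so the new rate took effect on 18 Jul 2008.

199 days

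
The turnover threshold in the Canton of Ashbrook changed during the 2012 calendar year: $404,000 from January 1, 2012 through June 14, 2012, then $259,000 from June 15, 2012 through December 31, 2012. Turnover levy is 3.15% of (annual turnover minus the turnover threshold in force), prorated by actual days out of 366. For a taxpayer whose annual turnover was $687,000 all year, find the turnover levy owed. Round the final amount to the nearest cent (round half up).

$11,410.40

January 1 – June 14, 2012: 166 days, exemption $404,000 → ($687,000 − $404,000) × 3.15% × 166/366 = $4,043.1885
June 15 – December 31, 2012: 200 days, exemption $259,000 → ($687,000 − $259,000) × 3.15% × 200/366 = $7,367.2131
Total = $11,410.4016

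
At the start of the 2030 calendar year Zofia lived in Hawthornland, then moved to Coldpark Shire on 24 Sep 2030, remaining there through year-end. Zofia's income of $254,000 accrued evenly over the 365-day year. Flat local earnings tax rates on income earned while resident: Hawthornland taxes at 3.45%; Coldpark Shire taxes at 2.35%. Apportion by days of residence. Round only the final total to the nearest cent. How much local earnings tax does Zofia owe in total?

$8,005.18

Hawthornland, 1 Jan – 23 Sep 2030: 266 days → $254,000 × 3.45% × 266/365 = $6,386.1863
Coldpark Shire, 24 Sep – 31 Dec 2030: 99 days → $254,000 × 2.35% × 99/365 = $1,618.9890
Total = $8,005.1753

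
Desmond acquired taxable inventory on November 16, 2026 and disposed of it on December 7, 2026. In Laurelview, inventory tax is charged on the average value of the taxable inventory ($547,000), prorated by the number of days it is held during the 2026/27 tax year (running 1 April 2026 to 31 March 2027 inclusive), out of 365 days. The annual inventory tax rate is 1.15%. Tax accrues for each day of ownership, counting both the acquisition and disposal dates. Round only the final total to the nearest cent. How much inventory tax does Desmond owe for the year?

Days held (November 16 – December 7, 2026): 22 out of 365
Tax = $547,000 × 1.15% × 22/365 = $379.1534

$379.15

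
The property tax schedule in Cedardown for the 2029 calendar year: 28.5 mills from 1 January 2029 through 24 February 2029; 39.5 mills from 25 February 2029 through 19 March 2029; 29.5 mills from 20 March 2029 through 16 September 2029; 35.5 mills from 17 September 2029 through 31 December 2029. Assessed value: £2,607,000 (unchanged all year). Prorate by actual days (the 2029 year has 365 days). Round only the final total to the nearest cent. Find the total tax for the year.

£82,699.04

1 January – 24 February 2029: 55 days at 28.5 mills → £2,607,000 × 2.85% × 55/365 = £11,195.8151
25 February – 19 March 2029: 23 days at 39.5 mills → £2,607,000 × 3.95% × 23/365 = £6,488.9301
20 March – 16 September 2029: 181 days at 29.5 mills → £2,607,000 × 2.95% × 181/365 = £38,137.1959
17 September – 31 December 2029: 106 days at 35.5 mills → £2,607,000 × 3.55% × 106/365 = £26,877.0986
Total = £82,699.0397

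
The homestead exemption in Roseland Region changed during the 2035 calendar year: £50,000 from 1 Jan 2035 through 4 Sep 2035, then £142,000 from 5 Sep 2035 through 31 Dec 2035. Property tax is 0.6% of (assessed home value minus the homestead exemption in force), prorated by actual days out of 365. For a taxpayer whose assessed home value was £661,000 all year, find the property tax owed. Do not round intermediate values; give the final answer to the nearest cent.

£3,487.55

1 Jan – 4 Sep 2035: 247 days, exemption £50,000 → (£661,000 − £50,000) × 0.6% × 247/365 = £2,480.8274
5 Sep – 31 Dec 2035: 118 days, exemption £142,000 → (£661,000 − £142,000) × 0.6% × 118/365 = £1,006.7178
Total = £3,487.5452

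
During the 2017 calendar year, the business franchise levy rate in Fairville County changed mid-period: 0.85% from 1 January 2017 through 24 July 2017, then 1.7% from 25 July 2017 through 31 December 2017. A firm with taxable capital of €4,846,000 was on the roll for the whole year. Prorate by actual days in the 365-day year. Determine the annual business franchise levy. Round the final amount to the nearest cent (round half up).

€59,247.33

1 January – 24 July 2017: 205 days at 0.85% → €4,846,000 × 0.85% × 205/365 = €23,134.6712
25 July – 31 December 2017: 160 days at 1.7% → €4,846,000 × 1.7% × 160/365 = €36,112.6575
Total = €59,247.3288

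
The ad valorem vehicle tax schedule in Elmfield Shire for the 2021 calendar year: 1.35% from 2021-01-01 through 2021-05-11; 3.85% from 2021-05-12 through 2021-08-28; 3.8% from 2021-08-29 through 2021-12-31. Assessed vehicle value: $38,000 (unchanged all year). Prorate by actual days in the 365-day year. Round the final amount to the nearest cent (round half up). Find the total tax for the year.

2021-01-01 to 2021-05-11: 131 days at 1.35% → $38,000 × 1.35% × 131/365 = $184.1178
2021-05-12 to 2021-08-28: 109 days at 3.85% → $38,000 × 3.85% × 109/365 = $436.8959
2021-08-29 to 2021-12-31: 125 days at 3.8% → $38,000 × 3.8% × 125/365 = $494.5205
Total = $1,115.5342

$1,115.53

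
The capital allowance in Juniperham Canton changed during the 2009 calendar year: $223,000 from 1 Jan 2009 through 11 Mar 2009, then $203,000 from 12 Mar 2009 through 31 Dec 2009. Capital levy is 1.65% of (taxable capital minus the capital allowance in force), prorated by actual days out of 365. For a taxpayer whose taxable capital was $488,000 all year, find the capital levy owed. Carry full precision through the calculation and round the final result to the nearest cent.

1 Jan – 11 Mar 2009: 70 days, exemption $223,000 → ($488,000 − $223,000) × 1.65% × 70/365 = $838.5616
12 Mar – 31 Dec 2009: 295 days, exemption $203,000 → ($488,000 − $203,000) × 1.65% × 295/365 = $3,800.6507
Total = $4,639.2123

$4,639.21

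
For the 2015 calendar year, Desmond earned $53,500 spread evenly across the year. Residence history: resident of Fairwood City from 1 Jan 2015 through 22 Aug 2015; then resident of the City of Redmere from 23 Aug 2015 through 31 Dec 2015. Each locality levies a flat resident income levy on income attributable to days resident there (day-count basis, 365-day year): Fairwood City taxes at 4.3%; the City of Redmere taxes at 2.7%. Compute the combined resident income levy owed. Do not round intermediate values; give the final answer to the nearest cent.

Fairwood City, 1 Jan – 22 Aug 2015: 234 days → $53,500 × 4.3% × 234/365 = $1,474.8411
The City of Redmere, 23 Aug – 31 Dec 2015: 131 days → $53,500 × 2.7% × 131/365 = $518.4370
Total = $1,993.2781

$1,993.28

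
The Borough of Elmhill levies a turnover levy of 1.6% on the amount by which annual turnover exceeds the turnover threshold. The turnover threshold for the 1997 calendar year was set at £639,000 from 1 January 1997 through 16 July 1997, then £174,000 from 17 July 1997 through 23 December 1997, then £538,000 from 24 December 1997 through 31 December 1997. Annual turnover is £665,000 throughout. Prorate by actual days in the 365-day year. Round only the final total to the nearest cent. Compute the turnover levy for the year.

1 January – 16 July 1997: 197 days, exemption £639,000 → (£665,000 − £639,000) × 1.6% × 197/365 = £224.5260
17 July – 23 December 1997: 160 days, exemption £174,000 → (£665,000 − £174,000) × 1.6% × 160/365 = £3,443.7260
24 December – 31 December 1997: 8 days, exemption £538,000 → (£665,000 − £538,000) × 1.6% × 8/365 = £44.5370
Total = £3,712.7890

£3,712.79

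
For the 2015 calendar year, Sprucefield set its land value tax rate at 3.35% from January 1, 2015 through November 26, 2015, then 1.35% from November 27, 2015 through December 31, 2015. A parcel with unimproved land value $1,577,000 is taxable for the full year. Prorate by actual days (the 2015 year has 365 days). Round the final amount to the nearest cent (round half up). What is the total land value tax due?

January 1 – November 26, 2015: 330 days at 3.35% → $1,577,000 × 3.35% × 330/365 = $47,763.6575
November 27 – December 31, 2015: 35 days at 1.35% → $1,577,000 × 1.35% × 35/365 = $2,041.4589
Total = $49,805.1164

$49,805.12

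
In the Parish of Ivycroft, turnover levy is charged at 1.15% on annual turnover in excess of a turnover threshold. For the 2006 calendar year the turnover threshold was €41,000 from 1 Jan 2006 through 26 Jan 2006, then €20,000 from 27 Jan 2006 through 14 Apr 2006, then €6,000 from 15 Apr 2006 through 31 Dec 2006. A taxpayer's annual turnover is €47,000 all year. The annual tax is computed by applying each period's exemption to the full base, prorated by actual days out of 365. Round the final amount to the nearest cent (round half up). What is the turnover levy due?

1 Jan – 26 Jan 2006: 26 days, exemption €41,000 → (€47,000 − €41,000) × 1.15% × 26/365 = €4.9151
27 Jan – 14 Apr 2006: 78 days, exemption €20,000 → (€47,000 − €20,000) × 1.15% × 78/365 = €66.3534
15 Apr – 31 Dec 2006: 261 days, exemption €6,000 → (€47,000 − €6,000) × 1.15% × 261/365 = €337.1548
Total = €408.4233

€408.42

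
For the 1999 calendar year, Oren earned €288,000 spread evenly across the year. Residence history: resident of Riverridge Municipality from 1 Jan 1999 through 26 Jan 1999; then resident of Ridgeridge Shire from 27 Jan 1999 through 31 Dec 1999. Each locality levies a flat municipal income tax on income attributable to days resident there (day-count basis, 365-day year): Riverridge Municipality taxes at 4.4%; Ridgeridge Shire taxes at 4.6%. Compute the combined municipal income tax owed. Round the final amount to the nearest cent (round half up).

Riverridge Municipality, 1 Jan – 26 Jan 1999: 26 days → €288,000 × 4.4% × 26/365 = €902.6630
Ridgeridge Shire, 27 Jan – 31 Dec 1999: 339 days → €288,000 × 4.6% × 339/365 = €12,304.3068
Total = €13,206.9699

€13,206.97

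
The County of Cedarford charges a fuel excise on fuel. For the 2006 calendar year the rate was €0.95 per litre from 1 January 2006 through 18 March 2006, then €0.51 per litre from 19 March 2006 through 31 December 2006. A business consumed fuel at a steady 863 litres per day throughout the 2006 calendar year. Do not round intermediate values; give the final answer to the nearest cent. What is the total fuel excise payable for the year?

1 January – 18 March 2006: 77 days × 863 litres/day = 66,451 litres at €0.95/litre → €63128.45
19 March – 31 December 2006: 288 days × 863 litres/day = 248,544 litres at €0.51/litre → €126757.44

€189885.89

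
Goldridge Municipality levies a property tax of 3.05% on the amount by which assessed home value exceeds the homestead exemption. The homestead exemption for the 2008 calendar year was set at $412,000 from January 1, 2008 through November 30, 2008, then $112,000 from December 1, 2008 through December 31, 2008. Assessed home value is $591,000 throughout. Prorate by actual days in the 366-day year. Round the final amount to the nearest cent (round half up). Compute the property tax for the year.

$6,234.50

January 1 – November 30, 2008: 335 days, exemption $412,000 → ($591,000 − $412,000) × 3.05% × 335/366 = $4,997.0833
December 1 – December 31, 2008: 31 days, exemption $112,000 → ($591,000 − $112,000) × 3.05% × 31/366 = $1,237.4167
Total = $6,234.5000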